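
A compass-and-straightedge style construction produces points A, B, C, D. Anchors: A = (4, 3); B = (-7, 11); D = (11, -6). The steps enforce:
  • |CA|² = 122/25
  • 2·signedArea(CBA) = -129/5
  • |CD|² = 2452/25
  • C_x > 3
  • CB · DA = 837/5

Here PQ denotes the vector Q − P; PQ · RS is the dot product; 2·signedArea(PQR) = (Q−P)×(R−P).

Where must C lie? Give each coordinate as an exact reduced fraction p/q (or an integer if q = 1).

C = (19/5, 4/5)

1. C_x = 19/5  [2·signedArea(CBA) = -129/5 ∩ CB · DA = 837/5]
2. C_y = 4/5  [2·signedArea(CBA) = -129/5 ∩ CB · DA = 837/5]
   → C = (19/5, 4/5)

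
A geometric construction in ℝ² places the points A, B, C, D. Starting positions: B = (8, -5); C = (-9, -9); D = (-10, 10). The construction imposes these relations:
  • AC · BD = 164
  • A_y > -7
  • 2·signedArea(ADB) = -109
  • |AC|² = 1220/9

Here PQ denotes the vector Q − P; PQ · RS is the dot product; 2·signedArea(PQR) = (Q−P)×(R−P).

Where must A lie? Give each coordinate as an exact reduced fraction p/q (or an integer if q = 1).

A = (7/3, -19/3)

1. A_x = 7/3  [AC · BD = 164 ∩ 2·signedArea(ADB) = -109]
2. A_y = -19/3  [AC · BD = 164 ∩ 2·signedArea(ADB) = -109]
   → A = (7/3, -19/3)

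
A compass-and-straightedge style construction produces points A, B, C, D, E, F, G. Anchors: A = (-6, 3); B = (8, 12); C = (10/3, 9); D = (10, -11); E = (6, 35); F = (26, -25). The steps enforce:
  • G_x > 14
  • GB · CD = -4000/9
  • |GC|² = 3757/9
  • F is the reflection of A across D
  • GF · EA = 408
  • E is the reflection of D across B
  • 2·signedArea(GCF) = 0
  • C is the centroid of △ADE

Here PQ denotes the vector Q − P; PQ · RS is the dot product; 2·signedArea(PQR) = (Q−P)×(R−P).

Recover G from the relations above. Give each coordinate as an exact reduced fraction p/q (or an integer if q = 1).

1. G_x = 44/3  [2·signedArea(GCF) = 0 ∩ GB · CD = -4000/9]
2. G_y = -8  [2·signedArea(GCF) = 0 ∩ GB · CD = -4000/9]
   → G = (44/3, -8)

G = (44/3, -8)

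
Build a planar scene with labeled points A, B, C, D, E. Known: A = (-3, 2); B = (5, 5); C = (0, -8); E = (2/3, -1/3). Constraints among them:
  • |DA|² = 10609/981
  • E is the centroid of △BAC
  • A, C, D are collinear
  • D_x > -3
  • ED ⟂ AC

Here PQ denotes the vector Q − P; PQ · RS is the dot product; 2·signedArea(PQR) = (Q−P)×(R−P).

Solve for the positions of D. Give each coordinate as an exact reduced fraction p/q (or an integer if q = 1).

D = (-224/109, -376/327)

1. D_x = -224/109  [A, C, D are collinear ∩ ED ⟂ AC]
2. D_y = -376/327  [A, C, D are collinear ∩ ED ⟂ AC]
   → D = (-224/109, -376/327)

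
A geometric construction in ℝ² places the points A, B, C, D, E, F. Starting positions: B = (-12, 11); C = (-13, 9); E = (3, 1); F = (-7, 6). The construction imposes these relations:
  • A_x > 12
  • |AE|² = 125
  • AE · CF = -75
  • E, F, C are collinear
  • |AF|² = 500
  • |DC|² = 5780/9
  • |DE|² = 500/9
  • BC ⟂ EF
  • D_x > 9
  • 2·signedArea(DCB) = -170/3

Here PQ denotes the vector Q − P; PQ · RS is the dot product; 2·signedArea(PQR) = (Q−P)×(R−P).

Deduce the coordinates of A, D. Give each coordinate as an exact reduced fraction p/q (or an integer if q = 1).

1. A_x = 13  [line -6·x + 3·y + 90 = 0 ∩ |AE|² = 125]
2. A_y = -4  [line -6·x + 3·y + 90 = 0 ∩ |AE|² = 125]
   → A = (13, -4)
3. D_x = 29/3  [line -2·x + 1·y + 65/3 = 0 ∩ |DE|² = 500/9]
4. D_y = -7/3  [line -2·x + 1·y + 65/3 = 0 ∩ |DE|² = 500/9]
   → D = (29/3, -7/3)

A = (13, -4)
D = (29/3, -7/3)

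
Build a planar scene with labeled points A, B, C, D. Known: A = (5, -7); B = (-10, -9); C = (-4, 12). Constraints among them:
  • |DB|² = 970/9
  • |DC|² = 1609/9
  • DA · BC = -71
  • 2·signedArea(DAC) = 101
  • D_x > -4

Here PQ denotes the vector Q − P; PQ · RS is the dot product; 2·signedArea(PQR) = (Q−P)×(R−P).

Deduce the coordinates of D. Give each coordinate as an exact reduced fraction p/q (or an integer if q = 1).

1. D_x = -3  [2·signedArea(DAC) = 101 ∩ DA · BC = -71]
2. D_y = -4/3  [2·signedArea(DAC) = 101 ∩ DA · BC = -71]
   → D = (-3, -4/3)

D = (-3, -4/3)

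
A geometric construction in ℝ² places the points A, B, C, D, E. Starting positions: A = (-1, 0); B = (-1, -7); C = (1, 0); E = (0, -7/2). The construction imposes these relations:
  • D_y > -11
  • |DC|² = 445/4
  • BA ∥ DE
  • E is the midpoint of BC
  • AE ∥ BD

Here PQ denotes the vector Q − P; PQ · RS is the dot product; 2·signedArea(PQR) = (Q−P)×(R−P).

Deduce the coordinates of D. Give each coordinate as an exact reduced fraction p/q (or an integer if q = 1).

1. D_x = 0  [BA ∥ DE ∩ AE ∥ BD]
2. D_y = -21/2  [BA ∥ DE ∩ AE ∥ BD]
   → D = (0, -21/2)

D = (0, -21/2)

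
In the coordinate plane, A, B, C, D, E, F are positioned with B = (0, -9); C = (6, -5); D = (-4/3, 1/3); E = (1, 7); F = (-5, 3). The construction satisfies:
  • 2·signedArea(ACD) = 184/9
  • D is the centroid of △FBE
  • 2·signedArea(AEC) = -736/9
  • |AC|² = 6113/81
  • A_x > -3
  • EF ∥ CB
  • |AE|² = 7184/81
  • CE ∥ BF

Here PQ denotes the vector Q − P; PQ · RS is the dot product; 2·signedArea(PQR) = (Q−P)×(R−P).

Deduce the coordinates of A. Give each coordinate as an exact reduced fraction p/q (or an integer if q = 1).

A = (-19/9, -17/9)

1. A_x = -19/9  [2·signedArea(AEC) = -736/9 ∩ 2·signedArea(ACD) = 184/9]
2. A_y = -17/9  [2·signedArea(AEC) = -736/9 ∩ 2·signedArea(ACD) = 184/9]
   → A = (-19/9, -17/9)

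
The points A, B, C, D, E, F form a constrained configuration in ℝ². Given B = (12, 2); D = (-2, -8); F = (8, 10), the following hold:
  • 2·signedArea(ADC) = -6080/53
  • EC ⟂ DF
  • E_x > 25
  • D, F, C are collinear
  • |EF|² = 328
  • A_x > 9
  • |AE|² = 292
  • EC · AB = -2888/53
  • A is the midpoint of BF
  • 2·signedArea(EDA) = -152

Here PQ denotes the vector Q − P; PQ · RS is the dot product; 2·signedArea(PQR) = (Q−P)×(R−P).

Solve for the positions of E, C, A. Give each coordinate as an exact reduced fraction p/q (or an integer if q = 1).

A = (10, 6)
C = (694/53, 1016/53)
E = (26, 12)

1. A_x = 10  [A is the midpoint of BF]
2. A_y = 6  [A is the midpoint of BF]
   → A = (10, 6)
3. E_x = 26  [line -14·x + 12·y + 220 = 0 ∩ |EF|² = 328]
4. E_y = 12  [line -14·x + 12·y + 220 = 0 ∩ |EF|² = 328]
   → E = (26, 12)
5. C_x = 694/53  [D, F, C are collinear ∩ EC ⟂ DF]
6. C_y = 1016/53  [D, F, C are collinear ∩ EC ⟂ DF]
   → C = (694/53, 1016/53)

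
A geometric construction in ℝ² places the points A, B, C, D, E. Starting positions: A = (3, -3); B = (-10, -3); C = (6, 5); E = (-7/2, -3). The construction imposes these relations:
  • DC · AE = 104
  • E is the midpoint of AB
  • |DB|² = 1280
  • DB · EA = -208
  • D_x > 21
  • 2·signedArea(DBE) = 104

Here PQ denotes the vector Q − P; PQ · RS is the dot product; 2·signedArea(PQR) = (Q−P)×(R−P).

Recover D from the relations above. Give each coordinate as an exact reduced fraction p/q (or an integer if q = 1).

D = (22, 13)

1. D_x = 22  [DC · AE = 104 ∩ 2·signedArea(DBE) = 104]
2. D_y = 13  [DC · AE = 104 ∩ 2·signedArea(DBE) = 104]
   → D = (22, 13)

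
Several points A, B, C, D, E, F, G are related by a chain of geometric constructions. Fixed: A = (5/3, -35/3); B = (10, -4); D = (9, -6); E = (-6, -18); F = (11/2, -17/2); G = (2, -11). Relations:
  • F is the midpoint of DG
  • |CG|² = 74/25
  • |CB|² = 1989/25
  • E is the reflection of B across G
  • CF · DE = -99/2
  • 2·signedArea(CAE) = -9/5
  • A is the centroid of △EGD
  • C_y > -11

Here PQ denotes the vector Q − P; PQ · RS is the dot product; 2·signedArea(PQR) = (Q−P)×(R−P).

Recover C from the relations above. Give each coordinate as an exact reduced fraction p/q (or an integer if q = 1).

C = (17/5, -10)

1. C_x = 17/5  [2·signedArea(CAE) = -9/5 ∩ CF · DE = -99/2]
2. C_y = -10  [2·signedArea(CAE) = -9/5 ∩ CF · DE = -99/2]
   → C = (17/5, -10)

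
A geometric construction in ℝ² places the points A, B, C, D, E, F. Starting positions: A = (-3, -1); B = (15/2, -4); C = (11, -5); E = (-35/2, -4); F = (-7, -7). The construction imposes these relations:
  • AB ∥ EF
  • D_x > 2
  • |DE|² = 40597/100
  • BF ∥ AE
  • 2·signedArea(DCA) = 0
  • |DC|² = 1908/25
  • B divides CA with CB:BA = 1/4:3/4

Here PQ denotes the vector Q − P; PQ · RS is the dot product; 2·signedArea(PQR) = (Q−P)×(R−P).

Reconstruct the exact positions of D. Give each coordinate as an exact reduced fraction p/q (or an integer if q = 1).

1. D_x = 13/5  [line -4·x + -14·y + -26 = 0 ∩ |DE|² = 40597/100]
2. D_y = -13/5  [line -4·x + -14·y + -26 = 0 ∩ |DE|² = 40597/100]
   → D = (13/5, -13/5)

D = (13/5, -13/5)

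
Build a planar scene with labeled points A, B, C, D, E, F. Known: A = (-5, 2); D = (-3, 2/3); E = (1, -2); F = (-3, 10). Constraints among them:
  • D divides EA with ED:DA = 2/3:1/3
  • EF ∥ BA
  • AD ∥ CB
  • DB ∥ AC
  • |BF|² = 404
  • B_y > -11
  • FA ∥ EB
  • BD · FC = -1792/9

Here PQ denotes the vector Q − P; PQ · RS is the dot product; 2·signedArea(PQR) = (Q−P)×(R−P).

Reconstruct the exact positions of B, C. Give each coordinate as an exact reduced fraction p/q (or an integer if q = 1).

1. B_x = -1  [EF ∥ BA ∩ FA ∥ EB]
2. B_y = -10  [EF ∥ BA ∩ FA ∥ EB]
   → B = (-1, -10)
3. C_x = -3  [AD ∥ CB ∩ DB ∥ AC]
4. C_y = -26/3  [AD ∥ CB ∩ DB ∥ AC]
   → C = (-3, -26/3)

B = (-1, -10)
C = (-3, -26/3)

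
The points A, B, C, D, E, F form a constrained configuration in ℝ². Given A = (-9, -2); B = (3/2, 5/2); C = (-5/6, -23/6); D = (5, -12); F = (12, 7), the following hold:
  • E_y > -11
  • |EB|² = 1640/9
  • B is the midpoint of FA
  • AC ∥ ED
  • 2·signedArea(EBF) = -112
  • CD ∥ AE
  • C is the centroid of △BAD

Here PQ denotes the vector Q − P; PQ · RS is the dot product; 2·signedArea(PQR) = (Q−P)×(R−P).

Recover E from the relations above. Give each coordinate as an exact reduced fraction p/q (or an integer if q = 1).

1. E_x = -19/6  [AC ∥ ED ∩ CD ∥ AE]
2. E_y = -61/6  [AC ∥ ED ∩ CD ∥ AE]
   → E = (-19/6, -61/6)

E = (-19/6, -61/6)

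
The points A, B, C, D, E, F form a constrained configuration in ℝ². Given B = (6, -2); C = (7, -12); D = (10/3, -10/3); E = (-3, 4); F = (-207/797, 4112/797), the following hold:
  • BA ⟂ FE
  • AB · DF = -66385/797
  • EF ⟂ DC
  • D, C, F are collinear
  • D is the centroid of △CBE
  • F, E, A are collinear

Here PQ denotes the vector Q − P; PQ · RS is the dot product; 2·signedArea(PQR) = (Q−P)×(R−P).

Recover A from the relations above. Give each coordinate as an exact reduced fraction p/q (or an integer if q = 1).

A = (1977/797, 5036/797)

1. A_x = 1977/797  [F, E, A are collinear ∩ BA ⟂ FE]
2. A_y = 5036/797  [F, E, A are collinear ∩ BA ⟂ FE]
   → A = (1977/797, 5036/797)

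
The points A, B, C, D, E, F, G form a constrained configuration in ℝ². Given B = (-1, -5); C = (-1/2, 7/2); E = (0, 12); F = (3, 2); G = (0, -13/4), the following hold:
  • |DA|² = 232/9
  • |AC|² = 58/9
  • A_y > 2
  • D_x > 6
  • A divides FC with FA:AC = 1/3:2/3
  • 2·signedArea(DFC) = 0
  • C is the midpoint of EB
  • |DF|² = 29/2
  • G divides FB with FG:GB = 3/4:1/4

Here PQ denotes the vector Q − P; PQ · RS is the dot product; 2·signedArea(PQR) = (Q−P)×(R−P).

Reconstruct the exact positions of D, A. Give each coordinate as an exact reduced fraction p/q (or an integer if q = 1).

1. D_x = 13/2  [line -3/2·x + -7/2·y + 23/2 = 0 ∩ |DF|² = 29/2]
2. D_y = 1/2  [line -3/2·x + -7/2·y + 23/2 = 0 ∩ |DF|² = 29/2]
   → D = (13/2, 1/2)
3. A_x = 11/6  [A divides FC with FA:AC = 1/3:2/3]
4. A_y = 5/2  [A divides FC with FA:AC = 1/3:2/3]
   → A = (11/6, 5/2)

A = (11/6, 5/2)
D = (13/2, 1/2)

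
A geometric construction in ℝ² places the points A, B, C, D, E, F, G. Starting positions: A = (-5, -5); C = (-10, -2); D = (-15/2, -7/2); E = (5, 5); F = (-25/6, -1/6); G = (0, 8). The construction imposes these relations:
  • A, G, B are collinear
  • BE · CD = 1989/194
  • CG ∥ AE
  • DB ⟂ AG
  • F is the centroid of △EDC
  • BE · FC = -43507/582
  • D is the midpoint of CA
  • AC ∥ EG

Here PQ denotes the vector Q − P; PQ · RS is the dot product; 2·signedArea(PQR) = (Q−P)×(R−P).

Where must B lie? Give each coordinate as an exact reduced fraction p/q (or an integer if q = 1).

B = (-935/194, -879/194)

1. B_x = -935/194  [A, G, B are collinear ∩ DB ⟂ AG]
2. B_y = -879/194  [A, G, B are collinear ∩ DB ⟂ AG]
   → B = (-935/194, -879/194)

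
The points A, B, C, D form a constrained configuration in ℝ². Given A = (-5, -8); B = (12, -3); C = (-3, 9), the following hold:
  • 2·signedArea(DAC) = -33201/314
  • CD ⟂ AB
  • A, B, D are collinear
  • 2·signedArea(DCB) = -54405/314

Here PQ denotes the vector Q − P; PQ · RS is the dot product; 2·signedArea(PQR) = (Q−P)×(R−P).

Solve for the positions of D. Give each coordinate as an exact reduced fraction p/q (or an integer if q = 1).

1. D_x = 453/314  [A, B, D are collinear ∩ CD ⟂ AB]
2. D_y = -1917/314  [A, B, D are collinear ∩ CD ⟂ AB]
   → D = (453/314, -1917/314)

D = (453/314, -1917/314)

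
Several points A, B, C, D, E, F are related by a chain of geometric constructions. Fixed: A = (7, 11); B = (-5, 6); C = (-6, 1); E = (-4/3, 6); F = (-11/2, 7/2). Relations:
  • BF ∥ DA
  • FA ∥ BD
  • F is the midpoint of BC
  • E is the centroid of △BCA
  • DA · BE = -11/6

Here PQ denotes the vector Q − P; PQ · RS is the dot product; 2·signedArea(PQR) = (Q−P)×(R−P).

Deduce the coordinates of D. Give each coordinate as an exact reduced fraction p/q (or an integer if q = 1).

D = (15/2, 27/2)

1. D_x = 15/2  [BF ∥ DA ∩ FA ∥ BD]
2. D_y = 27/2  [BF ∥ DA ∩ FA ∥ BD]
   → D = (15/2, 27/2)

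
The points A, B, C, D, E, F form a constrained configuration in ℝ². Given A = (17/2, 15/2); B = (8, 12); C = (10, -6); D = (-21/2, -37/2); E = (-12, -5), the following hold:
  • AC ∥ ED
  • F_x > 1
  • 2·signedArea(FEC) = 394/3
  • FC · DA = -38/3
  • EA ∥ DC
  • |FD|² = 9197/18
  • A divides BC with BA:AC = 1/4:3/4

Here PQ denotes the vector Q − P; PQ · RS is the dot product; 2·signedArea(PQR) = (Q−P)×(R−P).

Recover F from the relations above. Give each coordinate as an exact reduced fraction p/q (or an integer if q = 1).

1. F_x = 2  [FC · DA = -38/3 ∩ 2·signedArea(FEC) = 394/3]
2. F_y = 1/3  [FC · DA = -38/3 ∩ 2·signedArea(FEC) = 394/3]
   → F = (2, 1/3)

F = (2, 1/3)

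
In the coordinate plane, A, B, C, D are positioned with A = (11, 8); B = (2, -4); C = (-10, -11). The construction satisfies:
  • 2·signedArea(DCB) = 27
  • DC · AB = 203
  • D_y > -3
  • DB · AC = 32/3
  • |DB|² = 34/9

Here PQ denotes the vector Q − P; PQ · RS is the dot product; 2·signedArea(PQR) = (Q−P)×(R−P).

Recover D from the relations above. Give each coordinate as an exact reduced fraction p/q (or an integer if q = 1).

D = (1, -7/3)

1. D_x = 1  [DB · AC = 32/3 ∩ 2·signedArea(DCB) = 27]
2. D_y = -7/3  [DB · AC = 32/3 ∩ 2·signedArea(DCB) = 27]
   → D = (1, -7/3)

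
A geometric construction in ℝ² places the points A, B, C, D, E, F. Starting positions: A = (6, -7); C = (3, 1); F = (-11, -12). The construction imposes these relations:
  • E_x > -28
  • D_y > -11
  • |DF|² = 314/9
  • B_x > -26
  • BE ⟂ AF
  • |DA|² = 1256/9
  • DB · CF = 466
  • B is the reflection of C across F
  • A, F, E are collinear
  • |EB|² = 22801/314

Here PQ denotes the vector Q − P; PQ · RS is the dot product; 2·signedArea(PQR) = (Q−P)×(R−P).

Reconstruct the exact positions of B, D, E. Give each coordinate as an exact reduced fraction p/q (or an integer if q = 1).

B = (-25, -25)
D = (-16/3, -31/3)
E = (-8605/314, -5283/314)

1. B_x = -25  [B is the reflection of C across F]
2. B_y = -25  [B is the reflection of C across F]
   → B = (-25, -25)
3. D_x = -16/3  [line 14·x + 13·y + 209 = 0 ∩ |DA|² = 1256/9]
4. D_y = -31/3  [line 14·x + 13·y + 209 = 0 ∩ |DA|² = 1256/9]
   → D = (-16/3, -31/3)
5. E_x = -8605/314  [A, F, E are collinear ∩ BE ⟂ AF]
6. E_y = -5283/314  [A, F, E are collinear ∩ BE ⟂ AF]
   → E = (-8605/314, -5283/314)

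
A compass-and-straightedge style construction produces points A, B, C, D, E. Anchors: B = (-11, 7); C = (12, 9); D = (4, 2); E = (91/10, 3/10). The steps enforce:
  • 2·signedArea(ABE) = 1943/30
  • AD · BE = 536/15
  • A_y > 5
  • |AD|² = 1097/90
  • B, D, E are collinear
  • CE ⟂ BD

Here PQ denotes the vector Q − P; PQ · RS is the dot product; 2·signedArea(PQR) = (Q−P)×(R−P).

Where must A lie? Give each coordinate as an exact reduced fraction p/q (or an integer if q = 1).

1. A_x = 101/30  [AD · BE = 536/15 ∩ 2·signedArea(ABE) = 1943/30]
2. A_y = 163/30  [AD · BE = 536/15 ∩ 2·signedArea(ABE) = 1943/30]
   → A = (101/30, 163/30)

A = (101/30, 163/30)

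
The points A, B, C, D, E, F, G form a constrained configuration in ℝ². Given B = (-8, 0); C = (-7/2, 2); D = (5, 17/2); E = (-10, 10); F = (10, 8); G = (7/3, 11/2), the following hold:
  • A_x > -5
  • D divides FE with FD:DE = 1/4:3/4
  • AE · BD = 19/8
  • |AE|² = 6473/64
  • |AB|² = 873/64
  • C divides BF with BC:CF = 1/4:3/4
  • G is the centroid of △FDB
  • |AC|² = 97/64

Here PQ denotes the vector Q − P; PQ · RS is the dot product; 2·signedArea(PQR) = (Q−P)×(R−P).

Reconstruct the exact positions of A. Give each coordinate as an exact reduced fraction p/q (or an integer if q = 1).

A = (-37/8, 3/2)

1. A_x = -37/8  [line -13·x + -17/2·y + -379/8 = 0 ∩ |AB|² = 873/64]
2. A_y = 3/2  [line -13·x + -17/2·y + -379/8 = 0 ∩ |AB|² = 873/64]
   → A = (-37/8, 3/2)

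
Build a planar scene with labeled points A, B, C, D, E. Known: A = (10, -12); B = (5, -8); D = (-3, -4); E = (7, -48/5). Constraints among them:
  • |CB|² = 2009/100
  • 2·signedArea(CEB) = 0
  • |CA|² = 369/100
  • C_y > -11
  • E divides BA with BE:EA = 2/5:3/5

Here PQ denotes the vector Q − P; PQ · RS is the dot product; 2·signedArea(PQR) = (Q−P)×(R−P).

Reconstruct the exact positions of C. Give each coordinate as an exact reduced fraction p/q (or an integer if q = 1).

1. C_x = 17/2  [line -8/5·x + -2·y + -8 = 0 ∩ |CA|² = 369/100]
2. C_y = -54/5  [line -8/5·x + -2·y + -8 = 0 ∩ |CA|² = 369/100]
   → C = (17/2, -54/5)

C = (17/2, -54/5)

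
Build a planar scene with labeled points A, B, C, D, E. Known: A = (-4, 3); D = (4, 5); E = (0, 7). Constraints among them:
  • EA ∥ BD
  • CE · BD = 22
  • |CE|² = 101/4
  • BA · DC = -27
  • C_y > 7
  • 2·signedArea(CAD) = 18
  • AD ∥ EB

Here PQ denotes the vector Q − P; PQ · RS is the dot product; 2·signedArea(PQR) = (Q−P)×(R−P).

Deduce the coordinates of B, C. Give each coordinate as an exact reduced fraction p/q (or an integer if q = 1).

B = (8, 9)
C = (5, 15/2)

1. B_x = 8  [EA ∥ BD ∩ AD ∥ EB]
2. B_y = 9  [EA ∥ BD ∩ AD ∥ EB]
   → B = (8, 9)
3. C_x = 5  [2·signedArea(CAD) = 18 ∩ CE · BD = 22]
4. C_y = 15/2  [2·signedArea(CAD) = 18 ∩ CE · BD = 22]
   → C = (5, 15/2)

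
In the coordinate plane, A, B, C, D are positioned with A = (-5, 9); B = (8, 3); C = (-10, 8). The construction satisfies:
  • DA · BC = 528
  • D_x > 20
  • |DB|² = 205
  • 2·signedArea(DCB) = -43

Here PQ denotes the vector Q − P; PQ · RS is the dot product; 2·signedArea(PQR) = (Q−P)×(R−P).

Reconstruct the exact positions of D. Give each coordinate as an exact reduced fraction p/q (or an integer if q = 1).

D = (21, -3)

1. D_x = 21  [DA · BC = 528 ∩ 2·signedArea(DCB) = -43]
2. D_y = -3  [DA · BC = 528 ∩ 2·signedArea(DCB) = -43]
   → D = (21, -3)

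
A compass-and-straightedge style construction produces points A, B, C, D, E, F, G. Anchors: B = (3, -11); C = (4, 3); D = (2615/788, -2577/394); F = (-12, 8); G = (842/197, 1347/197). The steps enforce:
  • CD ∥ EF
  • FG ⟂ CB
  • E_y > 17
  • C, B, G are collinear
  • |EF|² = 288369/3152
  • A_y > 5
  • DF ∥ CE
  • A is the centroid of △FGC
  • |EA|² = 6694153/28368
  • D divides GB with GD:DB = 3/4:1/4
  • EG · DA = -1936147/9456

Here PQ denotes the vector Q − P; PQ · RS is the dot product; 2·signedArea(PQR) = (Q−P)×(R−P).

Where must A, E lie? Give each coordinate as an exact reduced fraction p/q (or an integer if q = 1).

A = (-734/591, 3514/591)
E = (-8919/788, 6911/394)

1. A_x = -734/591  [A is the centroid of △FGC]
2. A_y = 3514/591  [A is the centroid of △FGC]
   → A = (-734/591, 3514/591)
3. E_x = -8919/788  [CD ∥ EF ∩ DF ∥ CE]
4. E_y = 6911/394  [CD ∥ EF ∩ DF ∥ CE]
   → E = (-8919/788, 6911/394)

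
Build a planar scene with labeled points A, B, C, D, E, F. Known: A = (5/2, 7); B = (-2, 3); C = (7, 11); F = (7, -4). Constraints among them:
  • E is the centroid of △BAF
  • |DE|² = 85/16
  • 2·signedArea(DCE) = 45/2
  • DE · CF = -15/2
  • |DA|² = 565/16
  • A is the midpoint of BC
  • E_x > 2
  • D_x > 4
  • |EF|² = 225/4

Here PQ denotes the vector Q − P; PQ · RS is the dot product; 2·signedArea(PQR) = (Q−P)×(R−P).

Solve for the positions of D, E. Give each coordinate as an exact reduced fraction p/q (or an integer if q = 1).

1. E_x = 5/2  [E is the centroid of △BAF]
2. E_y = 2  [E is the centroid of △BAF]
   → E = (5/2, 2)
3. D_x = 19/4  [2·signedArea(DCE) = 45/2 ∩ DE · CF = -15/2]
4. D_y = 3/2  [2·signedArea(DCE) = 45/2 ∩ DE · CF = -15/2]
   → D = (19/4, 3/2)

D = (19/4, 3/2)
E = (5/2, 2)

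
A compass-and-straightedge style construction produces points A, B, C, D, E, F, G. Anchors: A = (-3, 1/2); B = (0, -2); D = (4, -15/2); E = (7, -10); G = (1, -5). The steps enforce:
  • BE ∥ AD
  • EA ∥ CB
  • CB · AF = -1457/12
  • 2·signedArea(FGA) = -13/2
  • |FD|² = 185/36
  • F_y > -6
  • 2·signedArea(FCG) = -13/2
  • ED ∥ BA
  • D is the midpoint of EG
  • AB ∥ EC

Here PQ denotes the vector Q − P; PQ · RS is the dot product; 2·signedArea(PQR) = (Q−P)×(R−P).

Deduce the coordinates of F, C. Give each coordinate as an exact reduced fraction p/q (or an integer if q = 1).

C = (10, -25/2)
F = (8/3, -17/3)

1. F_x = 8/3  [line -11/2·x + -4·y + -8 = 0 ∩ |FD|² = 185/36]
2. F_y = -17/3  [line -11/2·x + -4·y + -8 = 0 ∩ |FD|² = 185/36]
   → F = (8/3, -17/3)
3. C_x = 10  [2·signedArea(FCG) = -13/2 ∩ EA ∥ CB]
4. C_y = -25/2  [2·signedArea(FCG) = -13/2 ∩ EA ∥ CB]
   → C = (10, -25/2)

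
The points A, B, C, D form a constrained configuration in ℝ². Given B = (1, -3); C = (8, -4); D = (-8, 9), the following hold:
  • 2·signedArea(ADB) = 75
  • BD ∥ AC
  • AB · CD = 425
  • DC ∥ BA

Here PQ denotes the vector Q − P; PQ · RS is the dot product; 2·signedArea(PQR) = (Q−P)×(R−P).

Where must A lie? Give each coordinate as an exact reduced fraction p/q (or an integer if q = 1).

A = (17, -16)

1. A_x = 17  [BD ∥ AC ∩ DC ∥ BA]
2. A_y = -16  [BD ∥ AC ∩ DC ∥ BA]
   → A = (17, -16)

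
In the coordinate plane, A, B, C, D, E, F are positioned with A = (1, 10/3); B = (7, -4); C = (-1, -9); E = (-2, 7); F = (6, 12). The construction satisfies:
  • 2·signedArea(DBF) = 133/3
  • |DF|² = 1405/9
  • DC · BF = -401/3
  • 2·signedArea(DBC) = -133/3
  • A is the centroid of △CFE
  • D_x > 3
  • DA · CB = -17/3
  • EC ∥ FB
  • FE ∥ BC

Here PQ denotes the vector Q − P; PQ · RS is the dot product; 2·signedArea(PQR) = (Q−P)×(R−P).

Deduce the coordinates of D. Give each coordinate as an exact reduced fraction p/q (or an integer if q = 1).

1. D_x = 4  [2·signedArea(DBF) = 133/3 ∩ DC · BF = -401/3]
2. D_y = -1/3  [2·signedArea(DBF) = 133/3 ∩ DC · BF = -401/3]
   → D = (4, -1/3)

D = (4, -1/3)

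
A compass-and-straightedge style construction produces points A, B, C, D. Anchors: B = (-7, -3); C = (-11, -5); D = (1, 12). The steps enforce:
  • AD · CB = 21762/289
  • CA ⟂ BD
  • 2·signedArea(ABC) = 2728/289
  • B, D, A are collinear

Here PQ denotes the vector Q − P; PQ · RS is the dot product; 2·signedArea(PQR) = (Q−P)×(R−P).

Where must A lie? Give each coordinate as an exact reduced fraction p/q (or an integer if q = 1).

A = (-2519/289, -1797/289)

1. A_x = -2519/289  [B, D, A are collinear ∩ CA ⟂ BD]
2. A_y = -1797/289  [B, D, A are collinear ∩ CA ⟂ BD]
   → A = (-2519/289, -1797/289)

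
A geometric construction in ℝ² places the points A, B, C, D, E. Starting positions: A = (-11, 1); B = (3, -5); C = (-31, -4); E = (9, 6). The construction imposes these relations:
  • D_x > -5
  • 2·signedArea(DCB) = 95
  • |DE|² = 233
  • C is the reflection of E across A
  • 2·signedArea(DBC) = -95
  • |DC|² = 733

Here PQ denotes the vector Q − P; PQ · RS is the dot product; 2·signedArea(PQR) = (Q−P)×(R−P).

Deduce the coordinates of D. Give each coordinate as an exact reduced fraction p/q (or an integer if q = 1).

1. D_x = -4  [line 1·x + 34·y + 72 = 0 ∩ |DC|² = 733]
2. D_y = -2  [line 1·x + 34·y + 72 = 0 ∩ |DC|² = 733]
   → D = (-4, -2)

D = (-4, -2)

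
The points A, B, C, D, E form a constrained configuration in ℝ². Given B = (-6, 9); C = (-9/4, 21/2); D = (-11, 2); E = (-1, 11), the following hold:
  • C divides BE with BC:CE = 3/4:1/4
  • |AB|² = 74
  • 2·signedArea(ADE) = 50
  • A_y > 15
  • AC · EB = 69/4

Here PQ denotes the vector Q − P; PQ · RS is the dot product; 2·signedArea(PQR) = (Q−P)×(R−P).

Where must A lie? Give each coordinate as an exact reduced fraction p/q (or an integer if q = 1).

1. A_x = -1  [2·signedArea(ADE) = 50 ∩ AC · EB = 69/4]
2. A_y = 16  [2·signedArea(ADE) = 50 ∩ AC · EB = 69/4]
   → A = (-1, 16)

A = (-1, 16)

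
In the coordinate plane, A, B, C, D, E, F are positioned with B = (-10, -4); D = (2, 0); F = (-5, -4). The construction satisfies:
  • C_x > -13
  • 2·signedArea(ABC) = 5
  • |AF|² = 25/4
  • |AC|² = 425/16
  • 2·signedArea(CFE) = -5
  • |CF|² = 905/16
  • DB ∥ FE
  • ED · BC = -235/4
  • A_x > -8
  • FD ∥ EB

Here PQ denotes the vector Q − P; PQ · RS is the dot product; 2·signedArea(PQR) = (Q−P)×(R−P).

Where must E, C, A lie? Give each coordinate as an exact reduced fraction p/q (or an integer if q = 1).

A = (-15/2, -4)
C = (-49/4, -6)
E = (-17, -8)

1. E_x = -17  [FD ∥ EB ∩ DB ∥ FE]
2. E_y = -8  [FD ∥ EB ∩ DB ∥ FE]
   → E = (-17, -8)
3. C_x = -49/4  [2·signedArea(CFE) = -5 ∩ ED · BC = -235/4]
4. C_y = -6  [2·signedArea(CFE) = -5 ∩ ED · BC = -235/4]
   → C = (-49/4, -6)
5. A_x = -15/2  [line 2·x + -9/4·y + 6 = 0 ∩ |AC|² = 425/16]
6. A_y = -4  [line 2·x + -9/4·y + 6 = 0 ∩ |AC|² = 425/16]
   → A = (-15/2, -4)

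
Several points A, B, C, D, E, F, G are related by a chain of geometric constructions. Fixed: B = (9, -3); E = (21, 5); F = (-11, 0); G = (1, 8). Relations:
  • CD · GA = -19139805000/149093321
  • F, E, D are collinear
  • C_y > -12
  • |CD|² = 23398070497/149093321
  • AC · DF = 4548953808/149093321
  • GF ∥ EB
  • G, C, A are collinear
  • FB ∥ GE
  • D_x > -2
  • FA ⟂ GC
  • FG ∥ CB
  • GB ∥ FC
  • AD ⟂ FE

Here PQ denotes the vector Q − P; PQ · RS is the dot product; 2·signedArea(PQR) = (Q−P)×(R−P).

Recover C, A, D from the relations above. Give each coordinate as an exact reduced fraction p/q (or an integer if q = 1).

A = (-423/377, -784/377)
C = (-3, -11)
D = (-662267/395473, 576240/395473)

1. C_x = -3  [FG ∥ CB ∩ GB ∥ FC]
2. C_y = -11  [FG ∥ CB ∩ GB ∥ FC]
   → C = (-3, -11)
3. A_x = -423/377  [G, C, A are collinear ∩ FA ⟂ GC]
4. A_y = -784/377  [G, C, A are collinear ∩ FA ⟂ GC]
   → A = (-423/377, -784/377)
5. D_x = -662267/395473  [F, E, D are collinear ∩ AD ⟂ FE]
6. D_y = 576240/395473  [F, E, D are collinear ∩ AD ⟂ FE]
   → D = (-662267/395473, 576240/395473)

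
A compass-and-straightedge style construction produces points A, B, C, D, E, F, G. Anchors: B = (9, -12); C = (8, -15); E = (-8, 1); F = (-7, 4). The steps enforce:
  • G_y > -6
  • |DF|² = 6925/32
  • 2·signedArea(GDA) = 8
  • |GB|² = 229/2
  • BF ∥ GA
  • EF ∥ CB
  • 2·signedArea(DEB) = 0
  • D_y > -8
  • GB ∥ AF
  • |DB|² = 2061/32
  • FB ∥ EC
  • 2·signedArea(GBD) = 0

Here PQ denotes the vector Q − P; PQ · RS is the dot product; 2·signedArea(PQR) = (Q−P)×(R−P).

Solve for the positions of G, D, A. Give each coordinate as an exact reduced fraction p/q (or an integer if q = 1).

1. D_x = 21/8  [line 13·x + 17·y + 87 = 0 ∩ |DB|² = 2061/32]
2. D_y = -57/8  [line 13·x + 17·y + 87 = 0 ∩ |DB|² = 2061/32]
   → D = (21/8, -57/8)
3. G_x = 1/2  [line -39/8·x + -51/8·y + -261/8 = 0 ∩ |GB|² = 229/2]
4. G_y = -11/2  [line -39/8·x + -51/8·y + -261/8 = 0 ∩ |GB|² = 229/2]
   → G = (1/2, -11/2)
5. A_x = -31/2  [GB ∥ AF ∩ BF ∥ GA]
6. A_y = 21/2  [GB ∥ AF ∩ BF ∥ GA]
   → A = (-31/2, 21/2)

A = (-31/2, 21/2)
D = (21/8, -57/8)
G = (1/2, -11/2)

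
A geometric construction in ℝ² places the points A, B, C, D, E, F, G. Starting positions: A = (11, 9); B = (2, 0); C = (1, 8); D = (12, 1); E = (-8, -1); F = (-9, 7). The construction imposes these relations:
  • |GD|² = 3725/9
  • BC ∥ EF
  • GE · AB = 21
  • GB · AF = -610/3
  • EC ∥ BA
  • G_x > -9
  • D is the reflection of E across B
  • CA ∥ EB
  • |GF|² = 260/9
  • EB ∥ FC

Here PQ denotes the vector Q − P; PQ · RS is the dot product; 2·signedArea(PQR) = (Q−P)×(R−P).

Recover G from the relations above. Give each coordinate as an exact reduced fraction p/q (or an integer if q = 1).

G = (-25/3, 5/3)

1. G_x = -25/3  [GB · AF = -610/3 ∩ GE · AB = 21]
2. G_y = 5/3  [GB · AF = -610/3 ∩ GE · AB = 21]
   → G = (-25/3, 5/3)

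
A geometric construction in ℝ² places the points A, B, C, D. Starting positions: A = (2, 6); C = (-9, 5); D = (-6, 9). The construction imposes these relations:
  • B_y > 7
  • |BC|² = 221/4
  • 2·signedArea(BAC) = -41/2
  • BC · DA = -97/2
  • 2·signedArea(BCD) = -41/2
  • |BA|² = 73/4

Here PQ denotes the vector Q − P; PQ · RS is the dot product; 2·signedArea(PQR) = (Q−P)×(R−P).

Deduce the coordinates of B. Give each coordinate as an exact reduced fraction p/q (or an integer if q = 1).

B = (-2, 15/2)

1. B_x = -2  [BC · DA = -97/2 ∩ 2·signedArea(BAC) = -41/2]
2. B_y = 15/2  [BC · DA = -97/2 ∩ 2·signedArea(BAC) = -41/2]
   → B = (-2, 15/2)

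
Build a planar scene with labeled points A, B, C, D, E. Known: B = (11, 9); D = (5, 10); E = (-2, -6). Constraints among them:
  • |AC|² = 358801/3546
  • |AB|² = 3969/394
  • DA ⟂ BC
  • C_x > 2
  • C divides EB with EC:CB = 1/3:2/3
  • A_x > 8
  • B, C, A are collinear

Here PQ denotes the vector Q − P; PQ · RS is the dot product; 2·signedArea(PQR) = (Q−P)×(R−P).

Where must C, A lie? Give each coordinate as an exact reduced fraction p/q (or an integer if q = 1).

A = (3515/394, 2601/394)
C = (7/3, -1)

1. C_x = 7/3  [C divides EB with EC:CB = 1/3:2/3]
2. C_y = -1  [C divides EB with EC:CB = 1/3:2/3]
   → C = (7/3, -1)
3. A_x = 3515/394  [B, C, A are collinear ∩ DA ⟂ BC]
4. A_y = 2601/394  [B, C, A are collinear ∩ DA ⟂ BC]
   → A = (3515/394, 2601/394)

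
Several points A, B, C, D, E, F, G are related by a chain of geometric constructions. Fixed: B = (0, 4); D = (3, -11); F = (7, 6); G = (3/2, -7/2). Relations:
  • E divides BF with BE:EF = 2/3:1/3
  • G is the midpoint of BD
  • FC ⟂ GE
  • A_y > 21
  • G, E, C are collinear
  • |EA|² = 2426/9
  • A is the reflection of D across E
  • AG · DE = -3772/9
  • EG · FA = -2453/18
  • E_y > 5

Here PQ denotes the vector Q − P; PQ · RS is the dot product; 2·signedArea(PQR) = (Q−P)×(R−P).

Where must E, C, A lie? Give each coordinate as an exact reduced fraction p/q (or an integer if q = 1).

A = (19/3, 65/3)
C = (16307/3170, 21129/3170)
E = (14/3, 16/3)

1. E_x = 14/3  [E divides BF with BE:EF = 2/3:1/3]
2. E_y = 16/3  [E divides BF with BE:EF = 2/3:1/3]
   → E = (14/3, 16/3)
3. C_x = 16307/3170  [G, E, C are collinear ∩ FC ⟂ GE]
4. C_y = 21129/3170  [G, E, C are collinear ∩ FC ⟂ GE]
   → C = (16307/3170, 21129/3170)
5. A_x = 19/3  [A is the reflection of D across E]
6. A_y = 65/3  [A is the reflection of D across E]
   → A = (19/3, 65/3)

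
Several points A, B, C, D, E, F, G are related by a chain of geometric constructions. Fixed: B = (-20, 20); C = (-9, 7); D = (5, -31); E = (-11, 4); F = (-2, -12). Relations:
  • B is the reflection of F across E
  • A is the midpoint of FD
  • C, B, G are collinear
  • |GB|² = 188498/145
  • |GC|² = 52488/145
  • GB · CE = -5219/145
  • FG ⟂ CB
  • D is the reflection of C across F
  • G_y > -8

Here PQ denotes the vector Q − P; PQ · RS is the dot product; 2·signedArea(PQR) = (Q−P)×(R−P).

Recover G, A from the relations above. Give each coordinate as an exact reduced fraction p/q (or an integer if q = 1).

1. G_x = 477/145  [C, B, G are collinear ∩ FG ⟂ CB]
2. G_y = -1091/145  [C, B, G are collinear ∩ FG ⟂ CB]
   → G = (477/145, -1091/145)
3. A_x = 3/2  [A is the midpoint of FD]
4. A_y = -43/2  [A is the midpoint of FD]
   → A = (3/2, -43/2)

A = (3/2, -43/2)
G = (477/145, -1091/145)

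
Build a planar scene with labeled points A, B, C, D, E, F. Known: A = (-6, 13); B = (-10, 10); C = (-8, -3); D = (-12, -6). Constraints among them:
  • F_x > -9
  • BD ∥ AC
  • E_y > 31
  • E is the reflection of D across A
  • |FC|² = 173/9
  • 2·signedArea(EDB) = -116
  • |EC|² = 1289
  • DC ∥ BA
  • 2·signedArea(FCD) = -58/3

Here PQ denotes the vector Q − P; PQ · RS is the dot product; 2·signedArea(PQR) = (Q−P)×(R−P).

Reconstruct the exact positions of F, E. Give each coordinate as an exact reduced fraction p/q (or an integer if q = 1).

1. F_x = -26/3  [line 3·x + -4·y + 94/3 = 0 ∩ |FC|² = 173/9]
2. F_y = 4/3  [line 3·x + -4·y + 94/3 = 0 ∩ |FC|² = 173/9]
   → F = (-26/3, 4/3)
3. E_x = 0  [E is the reflection of D across A]
4. E_y = 32  [E is the reflection of D across A]
   → E = (0, 32)

E = (0, 32)
F = (-26/3, 4/3)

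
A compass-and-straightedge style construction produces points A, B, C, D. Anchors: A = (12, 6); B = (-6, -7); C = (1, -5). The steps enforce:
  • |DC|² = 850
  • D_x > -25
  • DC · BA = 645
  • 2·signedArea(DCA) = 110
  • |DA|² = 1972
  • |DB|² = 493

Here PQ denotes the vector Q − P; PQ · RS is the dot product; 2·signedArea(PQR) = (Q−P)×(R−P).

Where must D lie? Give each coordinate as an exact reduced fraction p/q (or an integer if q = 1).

1. D_x = -24  [2·signedArea(DCA) = 110 ∩ DC · BA = 645]
2. D_y = -20  [2·signedArea(DCA) = 110 ∩ DC · BA = 645]
   → D = (-24, -20)

D = (-24, -20)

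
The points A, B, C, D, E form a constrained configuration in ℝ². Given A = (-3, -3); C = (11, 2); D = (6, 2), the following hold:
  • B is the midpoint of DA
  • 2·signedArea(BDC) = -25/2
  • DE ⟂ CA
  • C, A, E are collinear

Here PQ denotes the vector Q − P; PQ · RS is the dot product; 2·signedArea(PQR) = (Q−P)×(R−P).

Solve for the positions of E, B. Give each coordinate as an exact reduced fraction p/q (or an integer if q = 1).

B = (3/2, -1/2)
E = (1451/221, 92/221)

1. E_x = 1451/221  [C, A, E are collinear ∩ DE ⟂ CA]
2. E_y = 92/221  [C, A, E are collinear ∩ DE ⟂ CA]
   → E = (1451/221, 92/221)
3. B_x = 3/2  [B is the midpoint of DA]
4. B_y = -1/2  [B is the midpoint of DA]
   → B = (3/2, -1/2)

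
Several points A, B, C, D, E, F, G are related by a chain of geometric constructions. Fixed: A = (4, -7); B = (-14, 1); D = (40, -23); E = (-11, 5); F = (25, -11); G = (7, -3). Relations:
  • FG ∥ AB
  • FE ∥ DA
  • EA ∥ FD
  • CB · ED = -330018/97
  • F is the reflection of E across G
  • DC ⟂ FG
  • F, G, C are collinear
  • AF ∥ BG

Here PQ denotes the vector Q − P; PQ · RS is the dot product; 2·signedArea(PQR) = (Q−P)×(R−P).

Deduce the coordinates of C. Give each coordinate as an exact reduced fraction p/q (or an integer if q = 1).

1. C_x = 4072/97  [F, G, C are collinear ∩ DC ⟂ FG]
2. C_y = -1799/97  [F, G, C are collinear ∩ DC ⟂ FG]
   → C = (4072/97, -1799/97)

C = (4072/97, -1799/97)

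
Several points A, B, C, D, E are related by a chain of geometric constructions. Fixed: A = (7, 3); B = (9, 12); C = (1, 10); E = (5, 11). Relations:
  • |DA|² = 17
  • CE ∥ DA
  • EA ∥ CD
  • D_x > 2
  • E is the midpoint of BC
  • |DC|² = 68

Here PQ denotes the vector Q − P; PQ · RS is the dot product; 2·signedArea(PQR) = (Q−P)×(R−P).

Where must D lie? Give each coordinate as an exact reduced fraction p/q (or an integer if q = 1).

D = (3, 2)

1. D_x = 3  [CE ∥ DA ∩ EA ∥ CD]
2. D_y = 2  [CE ∥ DA ∩ EA ∥ CD]
   → D = (3, 2)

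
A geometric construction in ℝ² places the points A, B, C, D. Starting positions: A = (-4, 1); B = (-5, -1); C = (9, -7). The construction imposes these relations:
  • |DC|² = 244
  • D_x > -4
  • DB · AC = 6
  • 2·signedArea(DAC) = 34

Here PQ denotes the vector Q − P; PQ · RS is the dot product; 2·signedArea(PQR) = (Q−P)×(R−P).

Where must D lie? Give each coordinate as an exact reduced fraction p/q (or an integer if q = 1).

1. D_x = -3  [2·signedArea(DAC) = 34 ∩ DB · AC = 6]
2. D_y = 3  [2·signedArea(DAC) = 34 ∩ DB · AC = 6]
   → D = (-3, 3)

D = (-3, 3)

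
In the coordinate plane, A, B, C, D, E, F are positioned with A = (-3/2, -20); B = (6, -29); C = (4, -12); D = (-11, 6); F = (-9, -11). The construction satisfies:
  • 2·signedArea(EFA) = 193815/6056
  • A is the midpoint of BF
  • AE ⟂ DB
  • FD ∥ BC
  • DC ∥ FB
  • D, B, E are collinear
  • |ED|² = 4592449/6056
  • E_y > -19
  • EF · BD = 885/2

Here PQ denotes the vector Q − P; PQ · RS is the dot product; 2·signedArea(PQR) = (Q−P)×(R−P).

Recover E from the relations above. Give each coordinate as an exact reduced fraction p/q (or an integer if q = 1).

1. E_x = 3123/3028  [D, B, E are collinear ∩ AE ⟂ DB]
2. E_y = -56837/3028  [D, B, E are collinear ∩ AE ⟂ DB]
   → E = (3123/3028, -56837/3028)

E = (3123/3028, -56837/3028)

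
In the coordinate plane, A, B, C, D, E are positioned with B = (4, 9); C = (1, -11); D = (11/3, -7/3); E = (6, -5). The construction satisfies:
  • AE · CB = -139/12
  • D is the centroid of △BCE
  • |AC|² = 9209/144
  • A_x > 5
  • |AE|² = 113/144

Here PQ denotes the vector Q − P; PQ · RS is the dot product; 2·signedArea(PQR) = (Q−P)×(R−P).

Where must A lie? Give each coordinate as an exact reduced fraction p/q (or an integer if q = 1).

A = (65/12, -13/3)

1. A_x = 65/12  [line -3·x + -20·y + -845/12 = 0 ∩ |AC|² = 9209/144]
2. A_y = -13/3  [line -3·x + -20·y + -845/12 = 0 ∩ |AC|² = 9209/144]
   → A = (65/12, -13/3)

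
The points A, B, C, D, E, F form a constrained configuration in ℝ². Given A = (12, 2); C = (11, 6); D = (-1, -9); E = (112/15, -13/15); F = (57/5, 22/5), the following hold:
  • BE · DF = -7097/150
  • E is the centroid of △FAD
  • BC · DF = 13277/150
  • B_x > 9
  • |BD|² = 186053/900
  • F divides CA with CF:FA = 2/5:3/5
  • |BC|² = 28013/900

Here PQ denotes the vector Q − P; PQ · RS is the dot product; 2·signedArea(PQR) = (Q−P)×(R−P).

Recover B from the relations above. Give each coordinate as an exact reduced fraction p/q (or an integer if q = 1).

1. B_x = 146/15  [line -62/5·x + -67/5·y + 19243/150 = 0 ∩ |BC|² = 28013/900]
2. B_y = 17/30  [line -62/5·x + -67/5·y + 19243/150 = 0 ∩ |BC|² = 28013/900]
   → B = (146/15, 17/30)

B = (146/15, 17/30)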